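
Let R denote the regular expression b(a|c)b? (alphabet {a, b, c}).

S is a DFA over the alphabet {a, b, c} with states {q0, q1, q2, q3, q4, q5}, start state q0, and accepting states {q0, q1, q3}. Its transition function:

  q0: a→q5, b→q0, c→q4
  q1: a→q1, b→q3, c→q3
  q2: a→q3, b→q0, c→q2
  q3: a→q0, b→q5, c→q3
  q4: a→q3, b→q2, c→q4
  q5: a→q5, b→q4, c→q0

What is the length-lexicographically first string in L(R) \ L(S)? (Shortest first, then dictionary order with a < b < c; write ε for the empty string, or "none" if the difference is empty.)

The string ba is accepted by R but not by S.
No shorter string lies in the difference, and ba is the lexicographically first length-2 string in L(R) \ L(S).

ba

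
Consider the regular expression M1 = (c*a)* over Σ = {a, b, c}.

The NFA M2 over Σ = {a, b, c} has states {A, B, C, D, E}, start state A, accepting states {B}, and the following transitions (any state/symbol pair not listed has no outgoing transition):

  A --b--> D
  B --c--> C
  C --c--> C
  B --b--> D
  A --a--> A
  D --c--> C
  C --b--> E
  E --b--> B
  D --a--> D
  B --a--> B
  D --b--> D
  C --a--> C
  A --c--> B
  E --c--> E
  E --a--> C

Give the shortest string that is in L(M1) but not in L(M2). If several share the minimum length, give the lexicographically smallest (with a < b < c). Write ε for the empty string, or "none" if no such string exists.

ε

The empty string ε is accepted by M1 but not by M2.
Since ε is the unique shortest string, it is the required witness.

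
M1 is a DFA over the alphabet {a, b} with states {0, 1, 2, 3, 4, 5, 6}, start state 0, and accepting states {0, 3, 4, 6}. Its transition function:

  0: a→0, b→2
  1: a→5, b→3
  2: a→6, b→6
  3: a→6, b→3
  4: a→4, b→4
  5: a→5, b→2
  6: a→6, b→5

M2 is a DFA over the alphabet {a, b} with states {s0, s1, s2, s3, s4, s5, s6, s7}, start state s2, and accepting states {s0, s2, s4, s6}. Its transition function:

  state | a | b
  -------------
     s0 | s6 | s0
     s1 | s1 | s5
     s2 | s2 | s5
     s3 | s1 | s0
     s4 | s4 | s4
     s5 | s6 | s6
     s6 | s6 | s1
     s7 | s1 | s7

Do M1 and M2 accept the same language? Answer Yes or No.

Yes

Exploring the product automaton M1 × M2 from the start pair (0, s2), following both machines on each input symbol, reaches 4 state pairs: (0, s2), (2, s5), (6, s6), (5, s1).
M1 accepts in {0, 3, 4, 6} and M2 accepts in {s0, s2, s4, s6}. In every reachable pair the two components are either both accepting — (0, s2), (6, s6) — or both non-accepting, so no string is accepted by exactly one of the machines: L(M1) \ L(M2) and L(M2) \ L(M1) are both empty.
Hence every string is accepted by M1 iff it is accepted by M2, and the two languages coincide.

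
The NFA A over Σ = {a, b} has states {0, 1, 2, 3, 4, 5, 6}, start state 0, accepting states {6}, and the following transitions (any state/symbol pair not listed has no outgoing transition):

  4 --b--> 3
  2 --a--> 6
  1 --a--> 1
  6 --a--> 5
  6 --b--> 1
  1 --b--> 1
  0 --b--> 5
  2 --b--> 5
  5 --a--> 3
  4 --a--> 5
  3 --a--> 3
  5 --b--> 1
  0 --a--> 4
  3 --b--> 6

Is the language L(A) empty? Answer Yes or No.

No

The string abb is accepted: the run 0 → 4 → 3 → 6 ends in the accepting state 6.
Since at least one string is accepted, L(A) is not empty.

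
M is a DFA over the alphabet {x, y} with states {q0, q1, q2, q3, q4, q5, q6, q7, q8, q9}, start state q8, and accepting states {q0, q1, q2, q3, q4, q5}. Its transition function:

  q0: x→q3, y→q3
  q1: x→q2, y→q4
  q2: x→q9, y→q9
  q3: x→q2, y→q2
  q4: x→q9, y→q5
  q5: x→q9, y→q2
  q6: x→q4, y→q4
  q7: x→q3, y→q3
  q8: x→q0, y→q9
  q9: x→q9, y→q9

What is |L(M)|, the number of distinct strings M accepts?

The useful subgraph on states {q0, q2, q3, q8} is acyclic, so L(M) is finite; the longest accepting path visits 4 useful states, giving maximum string length 3.
Counting accepting paths from q8 by length: 1 of length 1, 2 of length 2, 4 of length 3. Total 7.

7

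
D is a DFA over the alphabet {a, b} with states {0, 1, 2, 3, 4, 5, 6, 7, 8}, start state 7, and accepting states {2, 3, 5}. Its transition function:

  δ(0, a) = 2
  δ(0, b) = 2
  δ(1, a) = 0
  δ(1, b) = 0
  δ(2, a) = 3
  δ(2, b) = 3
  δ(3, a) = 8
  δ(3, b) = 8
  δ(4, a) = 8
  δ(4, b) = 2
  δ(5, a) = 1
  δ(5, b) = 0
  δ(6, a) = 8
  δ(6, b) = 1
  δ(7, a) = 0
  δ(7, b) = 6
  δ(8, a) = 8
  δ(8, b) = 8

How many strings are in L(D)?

18

The useful subgraph on states {0, 1, 2, 3, 6, 7} is acyclic, so L(D) is finite; the longest accepting path visits 6 useful states, giving maximum string length 5.
Counting accepting paths from 7 by length: 2 of length 2, 4 of length 3, 4 of length 4, 8 of length 5. Total 18.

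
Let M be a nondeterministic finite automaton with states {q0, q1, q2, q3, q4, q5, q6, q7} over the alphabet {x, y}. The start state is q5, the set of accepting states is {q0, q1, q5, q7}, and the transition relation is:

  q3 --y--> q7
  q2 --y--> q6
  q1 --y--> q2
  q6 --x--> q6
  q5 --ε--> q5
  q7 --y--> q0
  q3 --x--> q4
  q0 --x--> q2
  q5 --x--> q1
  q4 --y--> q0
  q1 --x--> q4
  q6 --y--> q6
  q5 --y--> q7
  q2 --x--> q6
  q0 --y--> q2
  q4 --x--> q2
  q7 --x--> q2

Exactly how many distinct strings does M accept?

5

The useful subgraph on states {q0, q1, q4, q5, q7} is acyclic, so L(M) is finite; the longest accepting path visits 4 useful states, giving maximum string length 3.
Counting accepting paths from q5 by length: 1 of length 0, 2 of length 1, 1 of length 2, 1 of length 3. Total 5.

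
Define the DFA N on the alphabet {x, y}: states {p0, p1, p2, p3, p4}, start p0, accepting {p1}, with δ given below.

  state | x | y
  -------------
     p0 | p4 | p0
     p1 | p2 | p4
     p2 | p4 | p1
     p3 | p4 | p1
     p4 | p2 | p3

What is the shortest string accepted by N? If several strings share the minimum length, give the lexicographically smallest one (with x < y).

xxy

A breadth-first search from p0 reaches an accepting state first via the path p0 → p4 → p2 → p1 on input xxy.
No string of length < 3 is accepted (BFS exhausts all shorter strings without reaching an accepting state), and xxy is the lexicographically least accepting string of length 3.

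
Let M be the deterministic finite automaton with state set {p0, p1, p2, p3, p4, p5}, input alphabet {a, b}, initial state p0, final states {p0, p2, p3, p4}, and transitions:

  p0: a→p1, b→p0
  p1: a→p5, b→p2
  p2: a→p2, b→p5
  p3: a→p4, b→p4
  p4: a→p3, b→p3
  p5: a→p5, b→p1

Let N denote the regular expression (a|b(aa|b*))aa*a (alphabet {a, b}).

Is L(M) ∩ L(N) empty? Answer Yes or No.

Yes

Converting the expression N to a DFA (subset construction, then merging equivalent states) gives the minimal DFA with states {n0, n1, n2, n3, n4, n5}, start state n0, accepting states {n5} and transitions n0: a→n1, b→n2; n1: a→n3, b→n4; n2: a→n3, b→n2; n3: a→n5, b→n4; n4: a→n4, b→n4; n5: a→n5, b→n4.
Exploring the product automaton M × N from the start pair (p0, n0), following both machines on each input symbol, reaches 9 state pairs: (p0, n0), (p1, n1), (p0, n2), (p5, n3), (p2, n4), (p1, n3), (p5, n5), (p1, n4), (p5, n4).
M accepts in {p0, p2, p3, p4} and N accepts in {n5}; no reachable pair has both components accepting, so no string drives both machines to acceptance simultaneously and L(M) ∩ L(N) = ∅.
So no string is accepted by both, and the intersection is empty.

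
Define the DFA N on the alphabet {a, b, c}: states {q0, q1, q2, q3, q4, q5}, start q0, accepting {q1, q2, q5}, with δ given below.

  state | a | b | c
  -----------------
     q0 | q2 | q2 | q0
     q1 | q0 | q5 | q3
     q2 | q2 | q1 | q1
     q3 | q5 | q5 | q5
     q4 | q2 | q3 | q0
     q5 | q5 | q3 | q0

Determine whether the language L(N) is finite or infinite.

State q0 is reachable from the start and can reach an accepting state, and it lies on the cycle q0 → q0.
Traversing that cycle any number of times yields accepted strings of unbounded length, so the language is infinite.

infinite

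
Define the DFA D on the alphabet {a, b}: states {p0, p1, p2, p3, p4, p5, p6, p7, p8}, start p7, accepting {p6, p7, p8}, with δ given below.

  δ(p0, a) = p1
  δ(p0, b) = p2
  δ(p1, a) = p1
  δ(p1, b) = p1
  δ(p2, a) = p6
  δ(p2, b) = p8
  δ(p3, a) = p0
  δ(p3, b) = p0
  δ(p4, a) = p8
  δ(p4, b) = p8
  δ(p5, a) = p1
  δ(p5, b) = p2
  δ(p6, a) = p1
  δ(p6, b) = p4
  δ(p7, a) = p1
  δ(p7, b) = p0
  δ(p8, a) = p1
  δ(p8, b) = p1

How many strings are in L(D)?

5

The useful subgraph on states {p0, p2, p4, p6, p7, p8} is acyclic, so L(D) is finite; the longest accepting path visits 6 useful states, giving maximum string length 5.
Counting accepting paths from p7 by length: 1 of length 0, 2 of length 3, 2 of length 5. Total 5.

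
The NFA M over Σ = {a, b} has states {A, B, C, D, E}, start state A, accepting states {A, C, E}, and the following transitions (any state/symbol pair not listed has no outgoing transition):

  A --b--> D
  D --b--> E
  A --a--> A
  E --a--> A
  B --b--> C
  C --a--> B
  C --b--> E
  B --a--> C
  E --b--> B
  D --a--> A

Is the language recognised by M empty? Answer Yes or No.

The empty string ε is accepted: the run A ends in the accepting state A.
Since at least one string is accepted, L(M) is not empty.

No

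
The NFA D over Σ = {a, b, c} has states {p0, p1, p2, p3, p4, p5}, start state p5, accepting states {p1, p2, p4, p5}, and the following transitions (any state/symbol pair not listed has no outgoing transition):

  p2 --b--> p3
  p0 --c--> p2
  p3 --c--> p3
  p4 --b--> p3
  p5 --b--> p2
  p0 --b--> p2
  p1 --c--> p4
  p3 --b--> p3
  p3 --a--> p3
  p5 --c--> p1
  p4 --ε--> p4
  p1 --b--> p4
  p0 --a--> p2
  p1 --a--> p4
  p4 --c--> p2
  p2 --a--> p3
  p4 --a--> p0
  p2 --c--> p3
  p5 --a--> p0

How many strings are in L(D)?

21

The useful subgraph on states {p0, p1, p2, p4, p5} is acyclic, so L(D) is finite; the longest accepting path visits 5 useful states, giving maximum string length 4.
Counting accepting paths from p5 by length: 1 of length 0, 2 of length 1, 6 of length 2, 3 of length 3, 9 of length 4. Total 21.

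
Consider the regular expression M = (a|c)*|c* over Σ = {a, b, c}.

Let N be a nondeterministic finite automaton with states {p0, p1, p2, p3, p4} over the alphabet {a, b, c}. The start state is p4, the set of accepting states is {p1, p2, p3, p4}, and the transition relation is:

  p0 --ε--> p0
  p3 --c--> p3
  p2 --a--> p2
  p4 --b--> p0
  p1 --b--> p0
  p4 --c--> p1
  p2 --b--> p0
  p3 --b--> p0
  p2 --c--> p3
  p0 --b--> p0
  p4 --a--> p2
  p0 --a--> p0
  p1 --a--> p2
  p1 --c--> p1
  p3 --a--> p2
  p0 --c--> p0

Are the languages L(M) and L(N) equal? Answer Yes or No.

Converting the expression M to a DFA (subset construction, then merging equivalent states) gives the minimal DFA with states {m0, m1}, start state m0, accepting states {m0} and transitions m0: a→m0, b→m1, c→m0; m1: a→m1, b→m1, c→m1.
Exploring the product automaton M × N from the start pair (m0, p4), following both machines on each input symbol, reaches 5 state pairs: (m0, p4), (m0, p2), (m1, p0), (m0, p1), (m0, p3).
M accepts in {m0} and N accepts in {p1, p2, p3, p4}. In every reachable pair the two components are either both accepting — (m0, p4), (m0, p2), (m0, p1), (m0, p3) — or both non-accepting, so no string is accepted by exactly one of the machines: L(M) \ L(N) and L(N) \ L(M) are both empty.
Hence every string is accepted by M iff it is accepted by N, and the two languages coincide.

Yes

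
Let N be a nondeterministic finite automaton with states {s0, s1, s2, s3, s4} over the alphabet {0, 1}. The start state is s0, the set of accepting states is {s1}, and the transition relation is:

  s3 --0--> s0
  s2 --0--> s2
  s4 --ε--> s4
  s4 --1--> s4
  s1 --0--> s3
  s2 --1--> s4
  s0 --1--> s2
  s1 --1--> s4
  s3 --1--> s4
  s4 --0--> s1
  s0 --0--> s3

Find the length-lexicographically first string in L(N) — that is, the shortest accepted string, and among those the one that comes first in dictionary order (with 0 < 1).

010

A breadth-first search from s0 reaches an accepting state first via the path s0 → s3 → s4 → s1 on input 010.
No string of length < 3 is accepted (BFS exhausts all shorter strings without reaching an accepting state), and 010 is the lexicographically least accepting string of length 3.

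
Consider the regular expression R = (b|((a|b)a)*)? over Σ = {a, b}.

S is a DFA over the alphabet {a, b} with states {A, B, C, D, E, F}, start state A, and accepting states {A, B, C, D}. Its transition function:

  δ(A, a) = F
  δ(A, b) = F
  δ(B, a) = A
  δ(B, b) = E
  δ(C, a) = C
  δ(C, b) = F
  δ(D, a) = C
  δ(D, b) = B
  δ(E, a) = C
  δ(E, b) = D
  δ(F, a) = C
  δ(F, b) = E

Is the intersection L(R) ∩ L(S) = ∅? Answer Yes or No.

The empty string ε is accepted by both R and S.
Hence L(R) ∩ L(S) ≠ ∅.

No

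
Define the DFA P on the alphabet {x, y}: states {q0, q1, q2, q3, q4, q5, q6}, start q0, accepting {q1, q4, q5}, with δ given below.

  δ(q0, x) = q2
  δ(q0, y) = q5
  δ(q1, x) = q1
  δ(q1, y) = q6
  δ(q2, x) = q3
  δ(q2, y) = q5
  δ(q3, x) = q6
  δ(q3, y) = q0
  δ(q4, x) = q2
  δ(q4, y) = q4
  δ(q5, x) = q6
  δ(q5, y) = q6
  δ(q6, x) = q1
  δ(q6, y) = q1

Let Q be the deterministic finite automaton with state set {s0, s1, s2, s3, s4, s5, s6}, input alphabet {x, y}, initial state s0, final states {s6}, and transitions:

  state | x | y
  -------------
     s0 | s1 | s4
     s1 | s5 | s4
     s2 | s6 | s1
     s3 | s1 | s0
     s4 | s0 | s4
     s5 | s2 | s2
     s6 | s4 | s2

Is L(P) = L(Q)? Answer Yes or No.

The string y is accepted by P but rejected by Q.
So L(P) ≠ L(Q).

No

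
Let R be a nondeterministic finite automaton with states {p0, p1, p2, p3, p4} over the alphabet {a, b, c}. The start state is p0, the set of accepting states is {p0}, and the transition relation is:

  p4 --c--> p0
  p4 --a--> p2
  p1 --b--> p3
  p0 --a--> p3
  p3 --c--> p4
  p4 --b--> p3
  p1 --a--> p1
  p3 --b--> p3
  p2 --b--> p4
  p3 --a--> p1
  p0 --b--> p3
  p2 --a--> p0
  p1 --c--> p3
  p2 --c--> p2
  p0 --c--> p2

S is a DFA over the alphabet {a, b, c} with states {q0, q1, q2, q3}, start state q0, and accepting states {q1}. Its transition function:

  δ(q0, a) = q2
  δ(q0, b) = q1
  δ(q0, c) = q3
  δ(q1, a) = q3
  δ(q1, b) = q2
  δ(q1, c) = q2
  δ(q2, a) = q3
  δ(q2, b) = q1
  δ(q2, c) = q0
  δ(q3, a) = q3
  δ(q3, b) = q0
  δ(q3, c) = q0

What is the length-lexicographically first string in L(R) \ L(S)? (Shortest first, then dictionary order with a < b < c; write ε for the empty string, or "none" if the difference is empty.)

ε

The empty string ε is accepted by R but not by S.
Since ε is the unique shortest string, it is the required witness.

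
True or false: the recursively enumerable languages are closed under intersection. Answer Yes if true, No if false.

Yes

Run the recogniser for L₁; if it accepts, run the recogniser for L₂ and accept if that accepts too. If either runs forever the input is never accepted, which is all a recogniser needs.
So the recursively enumerable languages are closed under intersection.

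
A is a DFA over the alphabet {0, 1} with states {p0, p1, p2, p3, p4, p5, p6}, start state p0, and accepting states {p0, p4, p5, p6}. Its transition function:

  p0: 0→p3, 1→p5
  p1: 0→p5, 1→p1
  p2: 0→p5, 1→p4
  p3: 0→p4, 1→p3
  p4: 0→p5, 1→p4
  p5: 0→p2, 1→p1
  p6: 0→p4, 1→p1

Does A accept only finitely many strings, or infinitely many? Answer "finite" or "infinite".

State p3 is reachable from the start and can reach an accepting state, and it lies on the cycle p3 → p3.
Traversing that cycle any number of times yields accepted strings of unbounded length, so the language is infinite.

infinite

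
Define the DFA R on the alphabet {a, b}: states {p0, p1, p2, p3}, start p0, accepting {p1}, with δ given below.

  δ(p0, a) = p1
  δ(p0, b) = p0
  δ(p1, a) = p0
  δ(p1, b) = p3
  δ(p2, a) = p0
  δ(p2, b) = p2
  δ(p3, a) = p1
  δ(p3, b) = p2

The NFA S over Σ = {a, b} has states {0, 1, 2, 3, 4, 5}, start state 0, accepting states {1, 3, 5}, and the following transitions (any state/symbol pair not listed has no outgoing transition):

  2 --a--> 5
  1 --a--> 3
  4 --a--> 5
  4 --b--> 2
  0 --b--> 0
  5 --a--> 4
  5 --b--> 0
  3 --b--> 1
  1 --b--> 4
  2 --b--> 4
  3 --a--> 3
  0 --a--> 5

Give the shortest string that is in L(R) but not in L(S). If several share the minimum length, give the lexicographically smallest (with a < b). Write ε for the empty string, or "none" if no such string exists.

The string abbaa is accepted by R but not by S.
No shorter string lies in the difference, and abbaa is the lexicographically first length-5 string in L(R) \ L(S).

abbaa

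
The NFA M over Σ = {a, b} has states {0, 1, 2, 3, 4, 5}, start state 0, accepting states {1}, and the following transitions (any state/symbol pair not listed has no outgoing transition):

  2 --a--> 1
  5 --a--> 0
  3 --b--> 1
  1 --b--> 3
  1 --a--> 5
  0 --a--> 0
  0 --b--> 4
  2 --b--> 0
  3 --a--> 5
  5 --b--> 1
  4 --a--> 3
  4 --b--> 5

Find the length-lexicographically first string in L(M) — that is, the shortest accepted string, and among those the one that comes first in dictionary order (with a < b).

bab

A breadth-first search from 0 reaches an accepting state first via the path 0 → 4 → 3 → 1 on input bab.
No string of length < 3 is accepted (BFS exhausts all shorter strings without reaching an accepting state), and bab is the lexicographically least accepting string of length 3.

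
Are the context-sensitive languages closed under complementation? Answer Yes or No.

The context-sensitive languages are exactly NSPACE(n), and by the Immerman–Szelepcsényi theorem nondeterministic space classes (from log n up) are closed under complement.
So the context-sensitive languages are closed under complement.

Yes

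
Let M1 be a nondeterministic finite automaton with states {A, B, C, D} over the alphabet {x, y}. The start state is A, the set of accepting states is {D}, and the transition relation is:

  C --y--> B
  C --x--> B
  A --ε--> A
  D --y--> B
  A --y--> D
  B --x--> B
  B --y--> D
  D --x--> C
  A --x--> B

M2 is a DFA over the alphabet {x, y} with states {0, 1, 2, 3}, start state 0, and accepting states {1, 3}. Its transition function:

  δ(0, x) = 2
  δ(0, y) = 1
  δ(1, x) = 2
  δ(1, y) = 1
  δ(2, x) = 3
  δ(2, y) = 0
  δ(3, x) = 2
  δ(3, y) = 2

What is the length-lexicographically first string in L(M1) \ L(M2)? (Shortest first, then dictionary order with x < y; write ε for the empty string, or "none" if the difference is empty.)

xy

The string xy is accepted by M1 but not by M2.
No shorter string lies in the difference, and xy is the lexicographically first length-2 string in L(M1) \ L(M2).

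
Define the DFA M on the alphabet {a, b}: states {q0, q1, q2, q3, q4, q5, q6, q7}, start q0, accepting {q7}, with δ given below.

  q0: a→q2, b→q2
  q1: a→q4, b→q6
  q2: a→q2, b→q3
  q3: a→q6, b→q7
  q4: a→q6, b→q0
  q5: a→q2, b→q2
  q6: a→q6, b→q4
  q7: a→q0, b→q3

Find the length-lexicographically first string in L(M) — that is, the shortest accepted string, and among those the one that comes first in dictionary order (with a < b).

abb

A breadth-first search from q0 reaches an accepting state first via the path q0 → q2 → q3 → q7 on input abb.
No string of length < 3 is accepted (BFS exhausts all shorter strings without reaching an accepting state), and abb is the lexicographically least accepting string of length 3.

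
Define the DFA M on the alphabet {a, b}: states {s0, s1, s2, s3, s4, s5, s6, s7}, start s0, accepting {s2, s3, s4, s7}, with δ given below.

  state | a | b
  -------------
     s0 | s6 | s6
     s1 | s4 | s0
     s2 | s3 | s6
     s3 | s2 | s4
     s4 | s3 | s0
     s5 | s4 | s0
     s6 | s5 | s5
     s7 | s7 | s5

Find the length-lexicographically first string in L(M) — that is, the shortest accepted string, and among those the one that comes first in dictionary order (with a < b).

A breadth-first search from s0 reaches an accepting state first via the path s0 → s6 → s5 → s4 on input aaa.
No string of length < 3 is accepted (BFS exhausts all shorter strings without reaching an accepting state), and aaa is the lexicographically least accepting string of length 3.

aaa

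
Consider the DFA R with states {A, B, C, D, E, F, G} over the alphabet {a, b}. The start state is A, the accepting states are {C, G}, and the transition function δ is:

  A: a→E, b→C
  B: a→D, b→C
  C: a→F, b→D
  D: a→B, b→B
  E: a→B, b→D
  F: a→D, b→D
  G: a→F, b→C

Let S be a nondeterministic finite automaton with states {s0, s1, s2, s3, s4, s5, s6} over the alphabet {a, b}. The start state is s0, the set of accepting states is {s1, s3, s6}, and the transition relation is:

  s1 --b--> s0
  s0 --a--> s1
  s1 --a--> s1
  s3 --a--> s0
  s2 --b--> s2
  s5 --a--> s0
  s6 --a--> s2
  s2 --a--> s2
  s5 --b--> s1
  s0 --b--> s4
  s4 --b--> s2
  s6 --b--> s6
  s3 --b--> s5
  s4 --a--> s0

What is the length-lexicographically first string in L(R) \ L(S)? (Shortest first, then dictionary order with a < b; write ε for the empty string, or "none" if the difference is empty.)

b

The string b is accepted by R but not by S.
No shorter string lies in the difference, and b is the lexicographically first length-1 string in L(R) \ L(S).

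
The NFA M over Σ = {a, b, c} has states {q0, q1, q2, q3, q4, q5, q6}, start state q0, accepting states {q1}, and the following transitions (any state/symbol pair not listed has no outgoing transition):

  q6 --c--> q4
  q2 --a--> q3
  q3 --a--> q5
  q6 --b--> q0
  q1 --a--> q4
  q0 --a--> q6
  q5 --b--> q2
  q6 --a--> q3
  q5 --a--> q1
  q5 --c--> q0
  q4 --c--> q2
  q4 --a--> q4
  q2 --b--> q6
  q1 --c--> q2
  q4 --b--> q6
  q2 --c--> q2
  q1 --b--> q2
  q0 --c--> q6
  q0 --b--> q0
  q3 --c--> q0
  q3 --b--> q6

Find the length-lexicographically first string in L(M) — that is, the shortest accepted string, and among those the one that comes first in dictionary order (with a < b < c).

A breadth-first search from q0 reaches an accepting state first via the path q0 → q6 → q3 → q5 → q1 on input aaaa.
No string of length < 4 is accepted (BFS exhausts all shorter strings without reaching an accepting state), and aaaa is the lexicographically least accepting string of length 4.

aaaa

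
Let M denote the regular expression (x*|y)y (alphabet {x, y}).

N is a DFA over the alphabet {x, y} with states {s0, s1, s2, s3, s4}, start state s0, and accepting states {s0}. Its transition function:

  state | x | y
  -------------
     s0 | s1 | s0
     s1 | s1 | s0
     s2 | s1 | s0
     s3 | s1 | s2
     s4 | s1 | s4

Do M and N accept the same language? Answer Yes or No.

No

The empty string ε is accepted by N but rejected by M.
So L(M) ≠ L(N).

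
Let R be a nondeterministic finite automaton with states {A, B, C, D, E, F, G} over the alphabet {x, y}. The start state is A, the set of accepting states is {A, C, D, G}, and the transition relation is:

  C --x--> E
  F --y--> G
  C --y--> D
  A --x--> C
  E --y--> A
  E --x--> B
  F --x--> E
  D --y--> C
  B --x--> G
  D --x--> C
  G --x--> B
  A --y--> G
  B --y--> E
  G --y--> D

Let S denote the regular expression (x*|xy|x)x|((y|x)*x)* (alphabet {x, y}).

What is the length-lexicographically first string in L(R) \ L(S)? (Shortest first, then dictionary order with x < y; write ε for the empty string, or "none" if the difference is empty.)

y

The string y is accepted by R but not by S.
No shorter string lies in the difference, and y is the lexicographically first length-1 string in L(R) \ L(S).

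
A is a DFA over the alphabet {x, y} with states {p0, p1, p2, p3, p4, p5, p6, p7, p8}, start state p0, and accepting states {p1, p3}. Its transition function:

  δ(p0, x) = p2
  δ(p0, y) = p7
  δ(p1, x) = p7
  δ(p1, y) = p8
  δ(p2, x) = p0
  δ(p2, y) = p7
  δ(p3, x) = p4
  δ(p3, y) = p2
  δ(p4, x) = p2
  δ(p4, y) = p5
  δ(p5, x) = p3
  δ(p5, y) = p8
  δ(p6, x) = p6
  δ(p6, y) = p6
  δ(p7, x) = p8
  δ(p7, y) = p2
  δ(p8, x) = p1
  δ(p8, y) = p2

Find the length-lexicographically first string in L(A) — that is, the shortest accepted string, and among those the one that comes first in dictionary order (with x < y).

A breadth-first search from p0 reaches an accepting state first via the path p0 → p7 → p8 → p1 on input yxx.
No string of length < 3 is accepted (BFS exhausts all shorter strings without reaching an accepting state), and yxx is the lexicographically least accepting string of length 3.

yxx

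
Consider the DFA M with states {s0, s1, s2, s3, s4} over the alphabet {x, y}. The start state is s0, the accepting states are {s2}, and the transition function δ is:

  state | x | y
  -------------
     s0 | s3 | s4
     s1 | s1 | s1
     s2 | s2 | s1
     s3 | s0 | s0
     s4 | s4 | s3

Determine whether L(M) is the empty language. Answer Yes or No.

The states reachable from the start state are {s0, s3, s4}.
None of the accepting states {s2} is reachable, so no string is accepted and L(M) = ∅.

Yes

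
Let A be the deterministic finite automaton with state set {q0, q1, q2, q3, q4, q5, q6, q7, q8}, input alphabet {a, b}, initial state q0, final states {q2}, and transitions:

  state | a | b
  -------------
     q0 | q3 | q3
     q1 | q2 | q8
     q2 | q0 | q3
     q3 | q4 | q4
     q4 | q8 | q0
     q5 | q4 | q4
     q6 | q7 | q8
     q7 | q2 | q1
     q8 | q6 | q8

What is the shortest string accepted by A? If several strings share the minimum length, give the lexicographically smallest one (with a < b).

A breadth-first search from q0 reaches an accepting state first via the path q0 → q3 → q4 → q8 → q6 → q7 → q2 on input aaaaaa.
No string of length < 6 is accepted (BFS exhausts all shorter strings without reaching an accepting state), and aaaaaa is the lexicographically least accepting string of length 6.

aaaaaa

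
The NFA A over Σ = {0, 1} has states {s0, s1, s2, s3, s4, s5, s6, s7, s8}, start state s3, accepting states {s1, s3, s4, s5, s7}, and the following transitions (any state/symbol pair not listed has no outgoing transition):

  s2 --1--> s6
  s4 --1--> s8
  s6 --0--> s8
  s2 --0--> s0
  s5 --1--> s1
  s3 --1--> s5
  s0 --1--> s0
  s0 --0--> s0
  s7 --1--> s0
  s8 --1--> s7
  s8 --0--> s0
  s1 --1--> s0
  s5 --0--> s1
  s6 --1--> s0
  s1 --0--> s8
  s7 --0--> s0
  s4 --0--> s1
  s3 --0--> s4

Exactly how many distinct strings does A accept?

10

The useful subgraph on states {s1, s3, s4, s5, s7, s8} is acyclic, so L(A) is finite; the longest accepting path visits 5 useful states, giving maximum string length 4.
Counting accepting paths from s3 by length: 1 of length 0, 2 of length 1, 3 of length 2, 1 of length 3, 3 of length 4. Total 10.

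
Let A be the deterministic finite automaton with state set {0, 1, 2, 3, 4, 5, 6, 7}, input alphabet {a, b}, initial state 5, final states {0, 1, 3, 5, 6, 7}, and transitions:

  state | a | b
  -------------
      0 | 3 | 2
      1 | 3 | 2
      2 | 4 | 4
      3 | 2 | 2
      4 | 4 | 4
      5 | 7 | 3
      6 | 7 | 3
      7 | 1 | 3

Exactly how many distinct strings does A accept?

6

The useful subgraph on states {1, 3, 5, 7} is acyclic, so L(A) is finite; the longest accepting path visits 4 useful states, giving maximum string length 3.
Counting accepting paths from 5 by length: 1 of length 0, 2 of length 1, 2 of length 2, 1 of length 3. Total 6.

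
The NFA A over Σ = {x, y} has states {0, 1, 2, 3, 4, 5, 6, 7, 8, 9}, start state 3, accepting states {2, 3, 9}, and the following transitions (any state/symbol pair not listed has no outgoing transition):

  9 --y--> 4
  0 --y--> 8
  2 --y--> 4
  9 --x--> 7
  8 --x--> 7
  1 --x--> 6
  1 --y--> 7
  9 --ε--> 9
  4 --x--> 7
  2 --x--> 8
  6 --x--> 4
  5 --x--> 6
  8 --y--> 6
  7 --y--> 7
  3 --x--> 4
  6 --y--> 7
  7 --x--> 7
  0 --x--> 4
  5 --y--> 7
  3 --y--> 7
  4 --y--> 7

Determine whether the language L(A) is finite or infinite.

The useful states (reachable from 3 and able to reach an accepting state) are {3}.
Restricted to these states the transition graph has no cycle, so every accepting path has bounded length and L is finite.

finite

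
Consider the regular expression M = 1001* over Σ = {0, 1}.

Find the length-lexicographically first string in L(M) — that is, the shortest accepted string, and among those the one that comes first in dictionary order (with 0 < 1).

100

By inspection of the expression, no string of length less than 3 matches, and 100 is the lexicographically first match of length 3.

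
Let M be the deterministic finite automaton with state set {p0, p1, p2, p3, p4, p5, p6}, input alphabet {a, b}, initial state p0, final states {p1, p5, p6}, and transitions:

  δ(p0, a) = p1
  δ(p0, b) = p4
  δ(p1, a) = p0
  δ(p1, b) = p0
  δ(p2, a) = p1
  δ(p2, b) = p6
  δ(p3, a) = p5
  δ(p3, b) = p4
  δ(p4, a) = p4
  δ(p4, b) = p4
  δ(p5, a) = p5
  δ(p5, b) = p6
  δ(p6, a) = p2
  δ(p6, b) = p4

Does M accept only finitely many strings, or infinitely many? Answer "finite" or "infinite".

infinite

State p0 is reachable from the start and can reach an accepting state, and it lies on the cycle p0 → p1 → p0.
Traversing that cycle any number of times yields accepted strings of unbounded length, so the language is infinite.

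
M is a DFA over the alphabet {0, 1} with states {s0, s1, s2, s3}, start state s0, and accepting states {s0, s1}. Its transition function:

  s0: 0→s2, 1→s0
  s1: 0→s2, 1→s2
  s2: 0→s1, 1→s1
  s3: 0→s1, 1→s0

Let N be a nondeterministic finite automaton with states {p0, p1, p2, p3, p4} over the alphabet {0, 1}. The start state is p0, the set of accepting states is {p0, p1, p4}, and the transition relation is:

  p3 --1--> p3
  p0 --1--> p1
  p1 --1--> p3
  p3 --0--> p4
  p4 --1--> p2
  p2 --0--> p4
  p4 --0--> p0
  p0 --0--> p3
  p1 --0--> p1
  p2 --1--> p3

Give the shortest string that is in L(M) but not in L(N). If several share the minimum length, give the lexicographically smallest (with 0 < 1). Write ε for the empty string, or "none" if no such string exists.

The string 01 is accepted by M but not by N.
No shorter string lies in the difference, and 01 is the lexicographically first length-2 string in L(M) \ L(N).

01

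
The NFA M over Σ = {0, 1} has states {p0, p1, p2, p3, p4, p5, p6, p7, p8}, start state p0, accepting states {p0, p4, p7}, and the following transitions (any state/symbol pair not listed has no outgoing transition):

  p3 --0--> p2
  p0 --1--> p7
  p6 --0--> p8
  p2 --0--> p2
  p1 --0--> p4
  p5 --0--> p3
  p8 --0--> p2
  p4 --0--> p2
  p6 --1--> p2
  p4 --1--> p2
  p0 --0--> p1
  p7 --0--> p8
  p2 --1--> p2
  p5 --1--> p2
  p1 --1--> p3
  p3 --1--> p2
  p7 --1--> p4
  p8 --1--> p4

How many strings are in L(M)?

5

The useful subgraph on states {p0, p1, p4, p7, p8} is acyclic, so L(M) is finite; the longest accepting path visits 4 useful states, giving maximum string length 3.
Counting accepting paths from p0 by length: 1 of length 0, 1 of length 1, 2 of length 2, 1 of length 3. Total 5.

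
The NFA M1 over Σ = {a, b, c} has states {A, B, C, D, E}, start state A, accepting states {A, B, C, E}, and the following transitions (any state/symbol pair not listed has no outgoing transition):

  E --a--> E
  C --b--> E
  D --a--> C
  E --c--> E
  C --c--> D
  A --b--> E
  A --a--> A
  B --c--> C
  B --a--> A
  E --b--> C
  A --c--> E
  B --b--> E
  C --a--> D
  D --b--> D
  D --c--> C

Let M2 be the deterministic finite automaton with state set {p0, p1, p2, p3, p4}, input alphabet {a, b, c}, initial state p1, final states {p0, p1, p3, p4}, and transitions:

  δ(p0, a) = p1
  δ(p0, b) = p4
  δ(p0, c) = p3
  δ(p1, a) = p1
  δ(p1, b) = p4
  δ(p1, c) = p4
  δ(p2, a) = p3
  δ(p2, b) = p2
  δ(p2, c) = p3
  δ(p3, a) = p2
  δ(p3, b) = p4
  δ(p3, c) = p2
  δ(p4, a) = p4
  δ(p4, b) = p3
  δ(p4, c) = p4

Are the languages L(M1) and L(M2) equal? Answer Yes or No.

Yes

Exploring the product automaton M1 × M2 from the start pair (A, p1), following both machines on each input symbol, reaches 4 state pairs: (A, p1), (E, p4), (C, p3), (D, p2).
M1 accepts in {A, B, C, E} and M2 accepts in {p0, p1, p3, p4}. In every reachable pair the two components are either both accepting — (A, p1), (E, p4), (C, p3) — or both non-accepting, so no string is accepted by exactly one of the machines: L(M1) \ L(M2) and L(M2) \ L(M1) are both empty.
Hence every string is accepted by M1 iff it is accepted by M2, and the two languages coincide.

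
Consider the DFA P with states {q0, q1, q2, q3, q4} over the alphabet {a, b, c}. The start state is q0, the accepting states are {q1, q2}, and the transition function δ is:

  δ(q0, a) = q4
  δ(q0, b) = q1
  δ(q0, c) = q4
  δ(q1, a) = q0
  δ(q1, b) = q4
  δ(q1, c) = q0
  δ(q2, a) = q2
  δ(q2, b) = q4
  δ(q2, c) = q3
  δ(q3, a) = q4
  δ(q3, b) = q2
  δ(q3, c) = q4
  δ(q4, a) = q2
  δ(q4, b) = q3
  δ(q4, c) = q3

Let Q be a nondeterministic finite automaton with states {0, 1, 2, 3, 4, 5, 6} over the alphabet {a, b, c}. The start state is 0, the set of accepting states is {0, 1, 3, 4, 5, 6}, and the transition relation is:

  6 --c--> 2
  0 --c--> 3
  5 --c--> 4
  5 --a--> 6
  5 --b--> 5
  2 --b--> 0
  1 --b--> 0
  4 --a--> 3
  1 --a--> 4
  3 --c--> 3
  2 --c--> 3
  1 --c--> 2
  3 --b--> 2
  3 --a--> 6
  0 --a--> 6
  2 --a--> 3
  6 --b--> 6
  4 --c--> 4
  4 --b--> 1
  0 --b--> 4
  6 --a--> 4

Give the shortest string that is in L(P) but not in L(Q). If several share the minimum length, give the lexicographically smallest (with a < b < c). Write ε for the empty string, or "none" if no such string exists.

The string bab is accepted by P but not by Q.
No shorter string lies in the difference, and bab is the lexicographically first length-3 string in L(P) \ L(Q).

bab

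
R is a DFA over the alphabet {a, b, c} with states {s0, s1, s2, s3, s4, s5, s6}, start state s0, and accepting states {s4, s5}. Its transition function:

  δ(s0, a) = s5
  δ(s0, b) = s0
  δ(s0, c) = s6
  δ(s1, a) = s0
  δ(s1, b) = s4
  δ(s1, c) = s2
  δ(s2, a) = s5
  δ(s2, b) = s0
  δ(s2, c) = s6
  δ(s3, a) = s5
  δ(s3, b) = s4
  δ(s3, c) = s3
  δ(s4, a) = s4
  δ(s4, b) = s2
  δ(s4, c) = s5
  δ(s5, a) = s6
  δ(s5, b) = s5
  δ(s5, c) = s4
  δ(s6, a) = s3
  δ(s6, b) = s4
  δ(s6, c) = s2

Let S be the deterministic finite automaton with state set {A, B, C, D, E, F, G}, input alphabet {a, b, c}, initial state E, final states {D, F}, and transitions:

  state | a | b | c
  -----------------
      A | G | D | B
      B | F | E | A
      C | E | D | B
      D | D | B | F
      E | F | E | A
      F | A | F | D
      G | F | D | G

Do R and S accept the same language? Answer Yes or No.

Yes

Exploring the product automaton R × S from the start pair (s0, E), following both machines on each input symbol, reaches 6 state pairs: (s0, E), (s5, F), (s6, A), (s4, D), (s3, G), (s2, B).
R accepts in {s4, s5} and S accepts in {D, F}. In every reachable pair the two components are either both accepting — (s5, F), (s4, D) — or both non-accepting, so no string is accepted by exactly one of the machines: L(R) \ L(S) and L(S) \ L(R) are both empty.
Hence every string is accepted by R iff it is accepted by S, and the two languages coincide.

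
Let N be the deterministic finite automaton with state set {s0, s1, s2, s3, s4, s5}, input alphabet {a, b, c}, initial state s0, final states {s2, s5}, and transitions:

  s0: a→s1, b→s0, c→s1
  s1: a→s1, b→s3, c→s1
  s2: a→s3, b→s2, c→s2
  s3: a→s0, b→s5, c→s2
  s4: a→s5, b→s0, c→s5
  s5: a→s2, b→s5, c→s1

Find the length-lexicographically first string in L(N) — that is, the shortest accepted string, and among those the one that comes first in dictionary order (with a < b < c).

A breadth-first search from s0 reaches an accepting state first via the path s0 → s1 → s3 → s5 on input abb.
No string of length < 3 is accepted (BFS exhausts all shorter strings without reaching an accepting state), and abb is the lexicographically least accepting string of length 3.

abb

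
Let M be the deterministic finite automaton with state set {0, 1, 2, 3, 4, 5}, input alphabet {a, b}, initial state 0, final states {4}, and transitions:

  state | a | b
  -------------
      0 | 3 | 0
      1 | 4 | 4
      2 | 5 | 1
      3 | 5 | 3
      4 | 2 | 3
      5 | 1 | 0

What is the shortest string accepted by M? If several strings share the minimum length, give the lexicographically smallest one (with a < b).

A breadth-first search from 0 reaches an accepting state first via the path 0 → 3 → 5 → 1 → 4 on input aaaa.
No string of length < 4 is accepted (BFS exhausts all shorter strings without reaching an accepting state), and aaaa is the lexicographically least accepting string of length 4.

aaaa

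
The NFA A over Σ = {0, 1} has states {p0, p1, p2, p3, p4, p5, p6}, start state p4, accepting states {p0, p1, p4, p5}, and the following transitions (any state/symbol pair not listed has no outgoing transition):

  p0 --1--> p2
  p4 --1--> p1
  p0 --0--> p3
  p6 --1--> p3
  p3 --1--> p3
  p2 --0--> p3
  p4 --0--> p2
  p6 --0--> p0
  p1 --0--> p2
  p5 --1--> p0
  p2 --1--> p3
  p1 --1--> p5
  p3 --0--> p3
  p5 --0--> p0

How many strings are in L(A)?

5

The useful subgraph on states {p0, p1, p4, p5} is acyclic, so L(A) is finite; the longest accepting path visits 4 useful states, giving maximum string length 3.
Counting accepting paths from p4 by length: 1 of length 0, 1 of length 1, 1 of length 2, 2 of length 3. Total 5.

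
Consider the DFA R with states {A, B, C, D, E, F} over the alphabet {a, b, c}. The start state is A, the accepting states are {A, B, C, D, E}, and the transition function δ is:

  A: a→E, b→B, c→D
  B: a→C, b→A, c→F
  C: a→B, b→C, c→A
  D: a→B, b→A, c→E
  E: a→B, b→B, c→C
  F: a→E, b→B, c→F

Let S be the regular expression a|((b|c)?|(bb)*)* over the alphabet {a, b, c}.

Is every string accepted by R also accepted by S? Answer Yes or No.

The string aa is in L(R) but not in L(S).
So L(R) ⊄ L(S).

No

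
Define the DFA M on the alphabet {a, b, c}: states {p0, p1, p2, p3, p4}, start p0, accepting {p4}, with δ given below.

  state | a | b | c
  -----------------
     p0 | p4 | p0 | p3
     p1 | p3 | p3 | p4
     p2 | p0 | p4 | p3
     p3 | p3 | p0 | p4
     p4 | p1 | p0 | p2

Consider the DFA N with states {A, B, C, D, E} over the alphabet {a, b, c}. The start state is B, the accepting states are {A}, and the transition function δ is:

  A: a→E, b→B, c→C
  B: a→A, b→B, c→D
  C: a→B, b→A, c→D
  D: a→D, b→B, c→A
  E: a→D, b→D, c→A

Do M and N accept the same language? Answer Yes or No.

Yes

Exploring the product automaton M × N from the start pair (p0, B), following both machines on each input symbol, reaches 5 state pairs: (p0, B), (p4, A), (p3, D), (p1, E), (p2, C).
M accepts in {p4} and N accepts in {A}. In every reachable pair the two components are either both accepting — (p4, A) — or both non-accepting, so no string is accepted by exactly one of the machines: L(M) \ L(N) and L(N) \ L(M) are both empty.
Hence every string is accepted by M iff it is accepted by N, and the two languages coincide.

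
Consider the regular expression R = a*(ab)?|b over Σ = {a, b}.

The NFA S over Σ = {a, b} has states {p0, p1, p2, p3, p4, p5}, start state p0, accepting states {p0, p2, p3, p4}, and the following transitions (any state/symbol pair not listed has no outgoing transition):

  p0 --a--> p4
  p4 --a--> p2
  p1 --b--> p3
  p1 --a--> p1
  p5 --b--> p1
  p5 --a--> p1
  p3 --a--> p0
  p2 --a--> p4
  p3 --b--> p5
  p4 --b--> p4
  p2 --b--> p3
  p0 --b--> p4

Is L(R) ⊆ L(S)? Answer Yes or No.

Converting the expression R to a DFA (subset construction, then merging equivalent states) gives the minimal DFA with states {r0, r1, r2}, start state r0, accepting states {r0, r1} and transitions r0: a→r0, b→r1; r1: a→r2, b→r2; r2: a→r2, b→r2.
Exploring the product automaton R × S from the start pair (r0, p0), following both machines on each input symbol, reaches 11 state pairs: (r0, p0), (r0, p4), (r1, p4), (r0, p2), (r2, p2), (r2, p4), (r1, p3), (r2, p3), (r2, p0), (r2, p5), (r2, p1).
R accepts in {r0, r1} and S accepts in {p0, p2, p3, p4}. The reachable pairs whose R-component is accepting are (r0, p0), (r0, p4), (r1, p4), (r0, p2), (r1, p3); in each of them the S-component is accepting too, so the product for L(R) \ L(S) (R-component accepting, S-component rejecting) has no reachable accepting pair and the difference is empty.
Hence every string in L(R) is also in L(S).

Yes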